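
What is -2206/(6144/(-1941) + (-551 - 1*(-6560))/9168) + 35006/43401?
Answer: 915357827382/1040522621 ≈ 879.71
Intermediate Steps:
-2206/(6144/(-1941) + (-551 - 1*(-6560))/9168) + 35006/43401 = -2206/(6144*(-1/1941) + (-551 + 6560)*(1/9168)) + 35006*(1/43401) = -2206/(-2048/647 + 6009*(1/9168)) + 1522/1887 = -2206/(-2048/647 + 2003/3056) + 1522/1887 = -2206/(-4962747/1977232) + 1522/1887 = -2206*(-1977232/4962747) + 1522/1887 = 4361773792/4962747 + 1522/1887 = 915357827382/1040522621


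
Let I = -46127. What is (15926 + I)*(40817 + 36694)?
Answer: -2340909711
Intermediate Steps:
(15926 + I)*(40817 + 36694) = (15926 - 46127)*(40817 + 36694) = -30201*77511 = -2340909711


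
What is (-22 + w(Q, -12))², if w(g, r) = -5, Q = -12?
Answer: 729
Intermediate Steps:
(-22 + w(Q, -12))² = (-22 - 5)² = (-27)² = 729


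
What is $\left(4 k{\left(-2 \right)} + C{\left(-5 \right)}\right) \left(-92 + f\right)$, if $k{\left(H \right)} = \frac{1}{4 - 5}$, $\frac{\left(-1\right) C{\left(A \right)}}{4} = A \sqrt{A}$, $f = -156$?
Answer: $992 - 4960 i \sqrt{5} \approx 992.0 - 11091.0 i$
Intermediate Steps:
$C{\left(A \right)} = - 4 A^{\frac{3}{2}}$ ($C{\left(A \right)} = - 4 A \sqrt{A} = - 4 A^{\frac{3}{2}}$)
$k{\left(H \right)} = -1$ ($k{\left(H \right)} = \frac{1}{-1} = -1$)
$\left(4 k{\left(-2 \right)} + C{\left(-5 \right)}\right) \left(-92 + f\right) = \left(4 \left(-1\right) - 4 \left(-5\right)^{\frac{3}{2}}\right) \left(-92 - 156\right) = \left(-4 - 4 \left(- 5 i \sqrt{5}\right)\right) \left(-248\right) = \left(-4 + 20 i \sqrt{5}\right) \left(-248\right) = 992 - 4960 i \sqrt{5}$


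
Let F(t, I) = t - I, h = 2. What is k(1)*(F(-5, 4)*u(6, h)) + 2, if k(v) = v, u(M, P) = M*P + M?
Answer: -160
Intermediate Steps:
u(M, P) = M + M*P
k(1)*(F(-5, 4)*u(6, h)) + 2 = 1*((-5 - 1*4)*(6*(1 + 2))) + 2 = 1*((-5 - 4)*(6*3)) + 2 = 1*(-9*18) + 2 = 1*(-162) + 2 = -162 + 2 = -160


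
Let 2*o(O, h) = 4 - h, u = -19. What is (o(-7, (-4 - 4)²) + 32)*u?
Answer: -38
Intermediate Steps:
o(O, h) = 2 - h/2 (o(O, h) = (4 - h)/2 = 2 - h/2)
(o(-7, (-4 - 4)²) + 32)*u = ((2 - (-4 - 4)²/2) + 32)*(-19) = ((2 - ½*(-8)²) + 32)*(-19) = ((2 - ½*64) + 32)*(-19) = ((2 - 32) + 32)*(-19) = (-30 + 32)*(-19) = 2*(-19) = -38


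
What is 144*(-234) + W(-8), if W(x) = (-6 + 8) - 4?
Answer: -33698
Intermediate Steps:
W(x) = -2 (W(x) = 2 - 4 = -2)
144*(-234) + W(-8) = 144*(-234) - 2 = -33696 - 2 = -33698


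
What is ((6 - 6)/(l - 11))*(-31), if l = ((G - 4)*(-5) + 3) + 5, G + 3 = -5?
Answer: 0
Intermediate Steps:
G = -8 (G = -3 - 5 = -8)
l = 68 (l = ((-8 - 4)*(-5) + 3) + 5 = (-12*(-5) + 3) + 5 = (60 + 3) + 5 = 63 + 5 = 68)
((6 - 6)/(l - 11))*(-31) = ((6 - 6)/(68 - 11))*(-31) = (0/57)*(-31) = (0*(1/57))*(-31) = 0*(-31) = 0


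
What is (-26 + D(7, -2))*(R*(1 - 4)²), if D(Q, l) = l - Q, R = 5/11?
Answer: -1575/11 ≈ -143.18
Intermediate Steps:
R = 5/11 (R = 5*(1/11) = 5/11 ≈ 0.45455)
(-26 + D(7, -2))*(R*(1 - 4)²) = (-26 + (-2 - 1*7))*(5*(1 - 4)²/11) = (-26 + (-2 - 7))*((5/11)*(-3)²) = (-26 - 9)*((5/11)*9) = -35*45/11 = -1575/11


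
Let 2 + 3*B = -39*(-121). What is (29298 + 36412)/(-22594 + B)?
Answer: -39426/12613 ≈ -3.1258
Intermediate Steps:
B = 4717/3 (B = -⅔ + (-39*(-121))/3 = -⅔ + (⅓)*4719 = -⅔ + 1573 = 4717/3 ≈ 1572.3)
(29298 + 36412)/(-22594 + B) = (29298 + 36412)/(-22594 + 4717/3) = 65710/(-63065/3) = 65710*(-3/63065) = -39426/12613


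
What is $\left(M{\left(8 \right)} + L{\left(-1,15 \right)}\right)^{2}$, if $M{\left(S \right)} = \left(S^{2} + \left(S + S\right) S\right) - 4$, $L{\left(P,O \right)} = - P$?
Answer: $35721$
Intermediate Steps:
$M{\left(S \right)} = -4 + 3 S^{2}$ ($M{\left(S \right)} = \left(S^{2} + 2 S S\right) - 4 = \left(S^{2} + 2 S^{2}\right) - 4 = 3 S^{2} - 4 = -4 + 3 S^{2}$)
$\left(M{\left(8 \right)} + L{\left(-1,15 \right)}\right)^{2} = \left(\left(-4 + 3 \cdot 8^{2}\right) - -1\right)^{2} = \left(\left(-4 + 3 \cdot 64\right) + 1\right)^{2} = \left(\left(-4 + 192\right) + 1\right)^{2} = \left(188 + 1\right)^{2} = 189^{2} = 35721$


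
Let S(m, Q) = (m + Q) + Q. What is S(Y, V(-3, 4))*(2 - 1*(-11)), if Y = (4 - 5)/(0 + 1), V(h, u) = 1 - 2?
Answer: -39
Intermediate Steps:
V(h, u) = -1
Y = -1 (Y = -1/1 = -1*1 = -1)
S(m, Q) = m + 2*Q (S(m, Q) = (Q + m) + Q = m + 2*Q)
S(Y, V(-3, 4))*(2 - 1*(-11)) = (-1 + 2*(-1))*(2 - 1*(-11)) = (-1 - 2)*(2 + 11) = -3*13 = -39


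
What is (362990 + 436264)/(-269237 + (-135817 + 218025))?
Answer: -29602/6927 ≈ -4.2734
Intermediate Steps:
(362990 + 436264)/(-269237 + (-135817 + 218025)) = 799254/(-269237 + 82208) = 799254/(-187029) = 799254*(-1/187029) = -29602/6927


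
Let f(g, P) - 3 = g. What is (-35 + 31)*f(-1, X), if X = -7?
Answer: -8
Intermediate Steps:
f(g, P) = 3 + g
(-35 + 31)*f(-1, X) = (-35 + 31)*(3 - 1) = -4*2 = -8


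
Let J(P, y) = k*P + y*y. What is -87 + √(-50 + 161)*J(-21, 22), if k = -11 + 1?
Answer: -87 + 694*√111 ≈ 7224.7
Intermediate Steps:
k = -10
J(P, y) = y² - 10*P (J(P, y) = -10*P + y*y = -10*P + y² = y² - 10*P)
-87 + √(-50 + 161)*J(-21, 22) = -87 + √(-50 + 161)*(22² - 10*(-21)) = -87 + √111*(484 + 210) = -87 + √111*694 = -87 + 694*√111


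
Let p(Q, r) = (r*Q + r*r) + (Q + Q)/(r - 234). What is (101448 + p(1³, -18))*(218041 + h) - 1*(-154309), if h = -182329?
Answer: 25437950115/7 ≈ 3.6340e+9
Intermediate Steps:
p(Q, r) = r² + Q*r + 2*Q/(-234 + r) (p(Q, r) = (Q*r + r²) + (2*Q)/(-234 + r) = (r² + Q*r) + 2*Q/(-234 + r) = r² + Q*r + 2*Q/(-234 + r))
(101448 + p(1³, -18))*(218041 + h) - 1*(-154309) = (101448 + ((-18)³ - 234*(-18)² + 2*1³ + 1³*(-18)² - 234*1³*(-18))/(-234 - 18))*(218041 - 182329) - 1*(-154309) = (101448 + (-5832 - 234*324 + 2*1 + 1*324 - 234*1*(-18))/(-252))*35712 + 154309 = (101448 - (-5832 - 75816 + 2 + 324 + 4212)/252)*35712 + 154309 = (101448 - 1/252*(-77110))*35712 + 154309 = (101448 + 38555/126)*35712 + 154309 = (12821003/126)*35712 + 154309 = 25436869952/7 + 154309 = 25437950115/7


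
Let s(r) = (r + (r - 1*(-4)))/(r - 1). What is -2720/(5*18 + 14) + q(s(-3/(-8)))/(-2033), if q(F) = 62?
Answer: -692026/26429 ≈ -26.184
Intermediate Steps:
s(r) = (4 + 2*r)/(-1 + r) (s(r) = (r + (r + 4))/(-1 + r) = (r + (4 + r))/(-1 + r) = (4 + 2*r)/(-1 + r))
-2720/(5*18 + 14) + q(s(-3/(-8)))/(-2033) = -2720/(5*18 + 14) + 62/(-2033) = -2720/(90 + 14) + 62*(-1/2033) = -2720/104 - 62/2033 = -2720*1/104 - 62/2033 = -340/13 - 62/2033 = -692026/26429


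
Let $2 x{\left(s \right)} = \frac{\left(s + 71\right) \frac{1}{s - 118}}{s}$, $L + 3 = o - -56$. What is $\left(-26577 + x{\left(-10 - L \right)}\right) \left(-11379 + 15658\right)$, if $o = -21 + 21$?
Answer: $- \frac{1296783158033}{11403} \approx -1.1372 \cdot 10^{8}$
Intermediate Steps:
$o = 0$
$L = 53$ ($L = -3 + \left(0 - -56\right) = -3 + \left(0 + 56\right) = -3 + 56 = 53$)
$x{\left(s \right)} = \frac{71 + s}{2 s \left(-118 + s\right)}$ ($x{\left(s \right)} = \frac{\frac{s + 71}{s - 118} \frac{1}{s}}{2} = \frac{\frac{71 + s}{-118 + s} \frac{1}{s}}{2} = \frac{\frac{1}{s} \frac{1}{-118 + s} \left(71 + s\right)}{2} = \frac{71 + s}{2 s \left(-118 + s\right)}$)
$\left(-26577 + x{\left(-10 - L \right)}\right) \left(-11379 + 15658\right) = \left(-26577 + \frac{71 - 63}{2 \left(-10 - 53\right) \left(-118 - 63\right)}\right) \left(-11379 + 15658\right) = \left(-26577 + \frac{71 - 63}{2 \left(-10 - 53\right) \left(-118 - 63\right)}\right) 4279 = \left(-26577 + \frac{71 - 63}{2 \left(-63\right) \left(-118 - 63\right)}\right) 4279 = \left(-26577 + \frac{1}{2} \left(- \frac{1}{63}\right) \frac{1}{-181} \cdot 8\right) 4279 = \left(-26577 + \frac{1}{2} \left(- \frac{1}{63}\right) \left(- \frac{1}{181}\right) 8\right) 4279 = \left(-26577 + \frac{4}{11403}\right) 4279 = \left(- \frac{303057527}{11403}\right) 4279 = - \frac{1296783158033}{11403}$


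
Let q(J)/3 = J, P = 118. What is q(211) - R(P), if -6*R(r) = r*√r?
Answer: 633 + 59*√118/3 ≈ 846.63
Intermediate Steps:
q(J) = 3*J
R(r) = -r^(3/2)/6 (R(r) = -r*√r/6 = -r^(3/2)/6)
q(211) - R(P) = 3*211 - (-1)*118^(3/2)/6 = 633 - (-1)*118*√118/6 = 633 - (-59)*√118/3 = 633 + 59*√118/3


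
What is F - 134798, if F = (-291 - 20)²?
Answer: -38077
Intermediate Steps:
F = 96721 (F = (-311)² = 96721)
F - 134798 = 96721 - 134798 = -38077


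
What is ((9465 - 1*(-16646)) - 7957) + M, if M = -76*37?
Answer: 15342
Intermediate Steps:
M = -2812
((9465 - 1*(-16646)) - 7957) + M = ((9465 - 1*(-16646)) - 7957) - 2812 = ((9465 + 16646) - 7957) - 2812 = (26111 - 7957) - 2812 = 18154 - 2812 = 15342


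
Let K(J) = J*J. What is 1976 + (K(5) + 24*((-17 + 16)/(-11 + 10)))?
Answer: 2025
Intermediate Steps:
K(J) = J**2
1976 + (K(5) + 24*((-17 + 16)/(-11 + 10))) = 1976 + (5**2 + 24*((-17 + 16)/(-11 + 10))) = 1976 + (25 + 24*(-1/(-1))) = 1976 + (25 + 24*(-1*(-1))) = 1976 + (25 + 24*1) = 1976 + (25 + 24) = 1976 + 49 = 2025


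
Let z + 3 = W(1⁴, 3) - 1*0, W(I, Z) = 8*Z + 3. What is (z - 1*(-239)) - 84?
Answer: 179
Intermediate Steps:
W(I, Z) = 3 + 8*Z
z = 24 (z = -3 + ((3 + 8*3) - 1*0) = -3 + ((3 + 24) + 0) = -3 + (27 + 0) = -3 + 27 = 24)
(z - 1*(-239)) - 84 = (24 - 1*(-239)) - 84 = (24 + 239) - 84 = 263 - 84 = 179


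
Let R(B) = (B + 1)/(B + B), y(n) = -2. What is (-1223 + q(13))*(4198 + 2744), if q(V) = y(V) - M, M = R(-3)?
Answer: -8506264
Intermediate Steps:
R(B) = (1 + B)/(2*B) (R(B) = (1 + B)/((2*B)) = (1 + B)*(1/(2*B)) = (1 + B)/(2*B))
M = ⅓ (M = (½)*(1 - 3)/(-3) = (½)*(-⅓)*(-2) = ⅓ ≈ 0.33333)
q(V) = -7/3 (q(V) = -2 - 1*⅓ = -2 - ⅓ = -7/3)
(-1223 + q(13))*(4198 + 2744) = (-1223 - 7/3)*(4198 + 2744) = -3676/3*6942 = -8506264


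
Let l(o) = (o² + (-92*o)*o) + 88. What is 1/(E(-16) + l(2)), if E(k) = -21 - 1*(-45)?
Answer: -1/252 ≈ -0.0039683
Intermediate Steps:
l(o) = 88 - 91*o² (l(o) = (o² - 92*o²) + 88 = -91*o² + 88 = 88 - 91*o²)
E(k) = 24 (E(k) = -21 + 45 = 24)
1/(E(-16) + l(2)) = 1/(24 + (88 - 91*2²)) = 1/(24 + (88 - 91*4)) = 1/(24 + (88 - 364)) = 1/(24 - 276) = 1/(-252) = -1/252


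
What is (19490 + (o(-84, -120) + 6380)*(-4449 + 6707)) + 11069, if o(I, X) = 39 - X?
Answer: 14795621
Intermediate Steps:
(19490 + (o(-84, -120) + 6380)*(-4449 + 6707)) + 11069 = (19490 + ((39 - 1*(-120)) + 6380)*(-4449 + 6707)) + 11069 = (19490 + ((39 + 120) + 6380)*2258) + 11069 = (19490 + (159 + 6380)*2258) + 11069 = (19490 + 6539*2258) + 11069 = (19490 + 14765062) + 11069 = 14784552 + 11069 = 14795621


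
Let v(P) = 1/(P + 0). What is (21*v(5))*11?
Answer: 231/5 ≈ 46.200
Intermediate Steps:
v(P) = 1/P
(21*v(5))*11 = (21/5)*11 = 231/5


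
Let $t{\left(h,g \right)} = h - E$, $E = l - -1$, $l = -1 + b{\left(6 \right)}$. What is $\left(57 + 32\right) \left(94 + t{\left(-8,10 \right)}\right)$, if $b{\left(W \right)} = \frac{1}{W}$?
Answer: $\frac{45835}{6} \approx 7639.2$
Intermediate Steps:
$l = - \frac{5}{6}$ ($l = -1 + \frac{1}{6} = - \frac{5}{6} \approx -0.83333$)
$E = \frac{1}{6}$ ($E = - \frac{5}{6} - -1 = - \frac{5}{6} + 1 = \frac{1}{6} \approx 0.16667$)
$t{\left(h,g \right)} = - \frac{1}{6} + h$ ($t{\left(h,g \right)} = h - \frac{1}{6} = - \frac{1}{6} + h$)
$\left(57 + 32\right) \left(94 + t{\left(-8,10 \right)}\right) = \left(57 + 32\right) \left(94 - \frac{49}{6}\right) = 89 \left(94 - \frac{49}{6}\right) = 89 \cdot \frac{515}{6} = \frac{45835}{6}$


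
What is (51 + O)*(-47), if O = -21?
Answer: -1410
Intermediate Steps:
(51 + O)*(-47) = (51 - 21)*(-47) = 30*(-47) = -1410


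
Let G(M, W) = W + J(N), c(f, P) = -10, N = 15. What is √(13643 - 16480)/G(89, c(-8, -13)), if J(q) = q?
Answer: I*√2837/5 ≈ 10.653*I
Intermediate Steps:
G(M, W) = 15 + W (G(M, W) = W + 15 = 15 + W)
√(13643 - 16480)/G(89, c(-8, -13)) = √(13643 - 16480)/(15 - 10) = √(-2837)/5 = (I*√2837)*(⅕) = I*√2837/5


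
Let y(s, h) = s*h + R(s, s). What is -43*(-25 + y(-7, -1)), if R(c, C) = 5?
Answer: 559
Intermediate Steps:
y(s, h) = 5 + h*s (y(s, h) = s*h + 5 = h*s + 5 = 5 + h*s)
-43*(-25 + y(-7, -1)) = -43*(-25 + (5 - 1*(-7))) = -43*(-25 + (5 + 7)) = -43*(-25 + 12) = -43*(-13) = 559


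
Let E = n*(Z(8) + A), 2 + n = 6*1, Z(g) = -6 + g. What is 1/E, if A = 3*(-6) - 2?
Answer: -1/72 ≈ -0.013889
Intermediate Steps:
n = 4 (n = -2 + 6*1 = -2 + 6 = 4)
A = -20 (A = -18 - 2 = -20)
E = -72 (E = 4*((-6 + 8) - 20) = 4*(2 - 20) = 4*(-18) = -72)
1/E = 1/(-72) = -1/72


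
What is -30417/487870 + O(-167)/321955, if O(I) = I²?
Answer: 762660239/31414437170 ≈ 0.024277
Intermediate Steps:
-30417/487870 + O(-167)/321955 = -30417/487870 + (-167)²/321955 = -30417*1/487870 + 27889*(1/321955) = -30417/487870 + 27889/321955 = 762660239/31414437170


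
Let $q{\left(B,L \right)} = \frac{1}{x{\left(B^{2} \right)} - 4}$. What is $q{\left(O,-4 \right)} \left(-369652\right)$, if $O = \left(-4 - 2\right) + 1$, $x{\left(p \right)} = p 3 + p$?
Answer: $- \frac{92413}{24} \approx -3850.5$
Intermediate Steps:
$x{\left(p \right)} = 4 p$ ($x{\left(p \right)} = 3 p + p = 4 p$)
$O = -5$ ($O = -6 + 1 = -5$)
$q{\left(B,L \right)} = \frac{1}{-4 + 4 B^{2}}$ ($q{\left(B,L \right)} = \frac{1}{4 B^{2} - 4} = \frac{1}{-4 + 4 B^{2}}$)
$q{\left(O,-4 \right)} \left(-369652\right) = \frac{1}{4 \left(-1 + \left(-5\right)^{2}\right)} \left(-369652\right) = \frac{1}{4 \left(-1 + 25\right)} \left(-369652\right) = \frac{1}{4 \cdot 24} \left(-369652\right) = \frac{1}{4} \cdot \frac{1}{24} \left(-369652\right) = \frac{1}{96} \left(-369652\right) = - \frac{92413}{24}$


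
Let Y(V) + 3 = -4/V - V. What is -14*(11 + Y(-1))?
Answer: -182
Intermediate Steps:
Y(V) = -3 - V - 4/V (Y(V) = -3 + (-4/V - V) = -3 + (-V - 4/V) = -3 - V - 4/V)
-14*(11 + Y(-1)) = -14*(11 + (-3 - 1*(-1) - 4/(-1))) = -14*(11 + (-3 + 1 - 4*(-1))) = -14*(11 + (-3 + 1 + 4)) = -14*(11 + 2) = -14*13 = -182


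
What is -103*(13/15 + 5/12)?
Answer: -7931/60 ≈ -132.18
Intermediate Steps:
-103*(13/15 + 5/12) = -103*77/60 = -7931/60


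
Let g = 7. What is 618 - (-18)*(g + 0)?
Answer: 744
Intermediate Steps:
618 - (-18)*(g + 0) = 618 - (-18)*(7 + 0) = 618 - (-18)*7 = 618 - 1*(-126) = 618 + 126 = 744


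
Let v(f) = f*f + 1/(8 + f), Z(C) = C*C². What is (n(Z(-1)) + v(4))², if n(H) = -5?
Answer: 17689/144 ≈ 122.84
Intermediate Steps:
Z(C) = C³
v(f) = f² + 1/(8 + f)
(n(Z(-1)) + v(4))² = (-5 + (1 + 4³ + 8*4²)/(8 + 4))² = (-5 + (1 + 64 + 8*16)/12)² = (-5 + (1 + 64 + 128)/12)² = (-5 + (1/12)*193)² = (-5 + 193/12)² = (133/12)² = 17689/144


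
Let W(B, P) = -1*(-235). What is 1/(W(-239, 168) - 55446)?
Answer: -1/55211 ≈ -1.8112e-5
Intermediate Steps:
W(B, P) = 235
1/(W(-239, 168) - 55446) = 1/(235 - 55446) = 1/(-55211) = -1/55211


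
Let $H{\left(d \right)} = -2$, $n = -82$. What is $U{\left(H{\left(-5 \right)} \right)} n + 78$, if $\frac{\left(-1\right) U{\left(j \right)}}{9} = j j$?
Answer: $3030$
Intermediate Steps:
$U{\left(j \right)} = - 9 j^{2}$ ($U{\left(j \right)} = - 9 j j = - 9 j^{2}$)
$U{\left(H{\left(-5 \right)} \right)} n + 78 = - 9 \left(-2\right)^{2} \left(-82\right) + 78 = \left(-9\right) 4 \left(-82\right) + 78 = \left(-36\right) \left(-82\right) + 78 = 2952 + 78 = 3030$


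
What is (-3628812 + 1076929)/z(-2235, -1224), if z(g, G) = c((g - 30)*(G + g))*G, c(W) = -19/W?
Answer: -2221452429745/2584 ≈ -8.5970e+8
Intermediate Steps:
z(g, G) = -19*G/((-30 + g)*(G + g)) (z(g, G) = (-19*1/((G + g)*(g - 30)))*G = (-19*1/((-30 + g)*(G + g)))*G = (-19/((-30 + g)*(G + g)))*G = -19*G/((-30 + g)*(G + g)))
(-3628812 + 1076929)/z(-2235, -1224) = (-3628812 + 1076929)/((-19*(-1224)/((-2235)**2 - 30*(-1224) - 30*(-2235) - 1224*(-2235)))) = -2551883/((-19*(-1224)/(4995225 + 36720 + 67050 + 2735640))) = -2551883/((-19*(-1224)/7834635)) = -2551883/((-19*(-1224)*1/7834635)) = -2551883/2584/870515 = -2551883*870515/2584 = -2221452429745/2584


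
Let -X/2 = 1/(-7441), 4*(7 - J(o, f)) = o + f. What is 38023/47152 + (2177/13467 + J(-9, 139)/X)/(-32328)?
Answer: 19199362646545/5132037542688 ≈ 3.7411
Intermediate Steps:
J(o, f) = 7 - f/4 - o/4 (J(o, f) = 7 - (o + f)/4 = 7 - (f + o)/4 = 7 + (-f/4 - o/4) = 7 - f/4 - o/4)
X = 2/7441 (X = -2/(-7441) = -2*(-1/7441) = 2/7441 ≈ 0.00026878)
38023/47152 + (2177/13467 + J(-9, 139)/X)/(-32328) = 38023/47152 + (2177/13467 + (7 - ¼*139 - ¼*(-9))/(2/7441))/(-32328) = 38023*(1/47152) + (2177*(1/13467) + (7 - 139/4 + 9/4)*(7441/2))*(-1/32328) = 38023/47152 + (2177/13467 - 51/2*7441/2)*(-1/32328) = 38023/47152 + (2177/13467 - 379491/4)*(-1/32328) = 38023/47152 - 5110596589/53868*(-1/32328) = 38023/47152 + 5110596589/1741444704 = 19199362646545/5132037542688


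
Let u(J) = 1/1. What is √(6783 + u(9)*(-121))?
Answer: √6662 ≈ 81.621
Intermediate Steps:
u(J) = 1
√(6783 + u(9)*(-121)) = √(6783 + 1*(-121)) = √(6783 - 121) = √6662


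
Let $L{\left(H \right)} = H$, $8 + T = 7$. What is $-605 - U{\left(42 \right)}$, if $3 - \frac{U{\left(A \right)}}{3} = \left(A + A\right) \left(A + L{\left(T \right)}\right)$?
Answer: $9718$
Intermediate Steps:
$T = -1$ ($T = -8 + 7 = -1$)
$U{\left(A \right)} = 9 - 6 A \left(-1 + A\right)$ ($U{\left(A \right)} = 9 - 3 \left(A + A\right) \left(A - 1\right) = 9 - 3 \cdot 2 A \left(-1 + A\right) = 9 - 6 A \left(-1 + A\right)$)
$-605 - U{\left(42 \right)} = -605 - \left(9 - 6 \cdot 42^{2} + 6 \cdot 42\right) = -605 - \left(9 - 10584 + 252\right) = -605 - -10323 = -605 + 10323 = 9718$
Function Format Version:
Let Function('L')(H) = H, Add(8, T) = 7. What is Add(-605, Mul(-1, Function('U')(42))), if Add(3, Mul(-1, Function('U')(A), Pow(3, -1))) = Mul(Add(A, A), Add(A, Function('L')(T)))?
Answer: 9718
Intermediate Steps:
T = -1 (T = Add(-8, 7) = -1)
Function('U')(A) = Add(9, Mul(-6, A, Add(-1, A))) (Function('U')(A) = Add(9, Mul(-3, Mul(Add(A, A), Add(A, -1)))) = Add(9, Mul(-3, Mul(Mul(2, A), Add(-1, A)))) = Add(9, Mul(-3, Mul(2, A, Add(-1, A)))) = Add(9, Mul(-6, A, Add(-1, A))))
Add(-605, Mul(-1, Function('U')(42))) = Add(-605, Mul(-1, Add(9, Mul(-6, Pow(42, 2)), Mul(6, 42)))) = Add(-605, Mul(-1, Add(9, Mul(-6, 1764), 252))) = Add(-605, Mul(-1, Add(9, -10584, 252))) = Add(-605, Mul(-1, -10323)) = Add(-605, 10323) = 9718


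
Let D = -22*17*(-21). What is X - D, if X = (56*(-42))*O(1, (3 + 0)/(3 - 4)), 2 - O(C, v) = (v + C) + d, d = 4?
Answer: -7854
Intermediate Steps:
D = 7854 (D = -374*(-21) = 7854)
O(C, v) = -2 - C - v (O(C, v) = 2 - ((v + C) + 4) = 2 - ((C + v) + 4) = 2 - (4 + C + v) = 2 + (-4 - C - v) = -2 - C - v)
X = 0 (X = (56*(-42))*(-2 - 1*1 - (3 + 0)/(3 - 4)) = -2352*(-2 - 1 - 3/(-1)) = -2352*(-2 - 1 - 3*(-1)) = -2352*(-2 - 1 - 1*(-3)) = -2352*(-2 - 1 + 3) = -2352*0 = 0)
X - D = 0 - 1*7854 = 0 - 7854 = -7854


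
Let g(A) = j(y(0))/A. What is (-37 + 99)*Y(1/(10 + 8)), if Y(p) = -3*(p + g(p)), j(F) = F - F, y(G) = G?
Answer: -31/3 ≈ -10.333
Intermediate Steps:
j(F) = 0
g(A) = 0 (g(A) = 0/A = 0)
Y(p) = -3*p (Y(p) = -3*(p + 0) = -3*p)
(-37 + 99)*Y(1/(10 + 8)) = (-37 + 99)*(-3/(10 + 8)) = 62*(-3/18) = 62*(-3*1/18) = 62*(-⅙) = -31/3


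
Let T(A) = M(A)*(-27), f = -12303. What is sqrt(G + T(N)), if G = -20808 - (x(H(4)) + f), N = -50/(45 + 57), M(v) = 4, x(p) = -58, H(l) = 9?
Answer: I*sqrt(8555) ≈ 92.493*I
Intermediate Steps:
N = -25/51 (N = -50/102 = -50*1/102 = -25/51 ≈ -0.49020)
T(A) = -108 (T(A) = 4*(-27) = -108)
G = -8447 (G = -20808 - (-58 - 12303) = -20808 - 1*(-12361) = -20808 + 12361 = -8447)
sqrt(G + T(N)) = sqrt(-8447 - 108) = sqrt(-8555) = I*sqrt(8555)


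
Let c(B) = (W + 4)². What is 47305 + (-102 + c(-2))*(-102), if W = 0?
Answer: 56077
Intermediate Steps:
c(B) = 16 (c(B) = (0 + 4)² = 4² = 16)
47305 + (-102 + c(-2))*(-102) = 47305 + (-102 + 16)*(-102) = 47305 - 86*(-102) = 47305 + 8772 = 56077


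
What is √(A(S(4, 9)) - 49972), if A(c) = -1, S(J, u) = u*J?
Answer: 11*I*√413 ≈ 223.55*I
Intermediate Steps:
S(J, u) = J*u
√(A(S(4, 9)) - 49972) = √(-1 - 49972) = √(-49973) = 11*I*√413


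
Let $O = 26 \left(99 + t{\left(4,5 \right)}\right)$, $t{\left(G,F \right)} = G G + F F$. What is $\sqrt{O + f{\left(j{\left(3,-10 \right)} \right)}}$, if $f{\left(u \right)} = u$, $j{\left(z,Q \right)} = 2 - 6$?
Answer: $6 \sqrt{101} \approx 60.299$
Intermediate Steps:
$j{\left(z,Q \right)} = -4$ ($j{\left(z,Q \right)} = 2 - 6 = -4$)
$t{\left(G,F \right)} = F^{2} + G^{2}$ ($t{\left(G,F \right)} = G^{2} + F^{2} = F^{2} + G^{2}$)
$O = 3640$ ($O = 26 \left(99 + \left(5^{2} + 4^{2}\right)\right) = 26 \left(99 + \left(25 + 16\right)\right) = 26 \left(99 + 41\right) = 26 \cdot 140 = 3640$)
$\sqrt{O + f{\left(j{\left(3,-10 \right)} \right)}} = \sqrt{3640 - 4} = \sqrt{3636} = 6 \sqrt{101}$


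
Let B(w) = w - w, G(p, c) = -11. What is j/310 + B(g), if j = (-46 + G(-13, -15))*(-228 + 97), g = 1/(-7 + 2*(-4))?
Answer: 7467/310 ≈ 24.087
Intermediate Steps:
g = -1/15 (g = 1/(-7 - 8) = 1/(-15) = -1/15 ≈ -0.066667)
B(w) = 0
j = 7467 (j = (-46 - 11)*(-228 + 97) = -57*(-131) = 7467)
j/310 + B(g) = 7467/310 + 0 = 7467/310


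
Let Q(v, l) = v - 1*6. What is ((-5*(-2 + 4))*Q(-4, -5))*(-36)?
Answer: -3600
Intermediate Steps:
Q(v, l) = -6 + v (Q(v, l) = v - 6 = -6 + v)
((-5*(-2 + 4))*Q(-4, -5))*(-36) = ((-5*(-2 + 4))*(-6 - 4))*(-36) = (-5*2*(-10))*(-36) = -10*(-10)*(-36) = 100*(-36) = -3600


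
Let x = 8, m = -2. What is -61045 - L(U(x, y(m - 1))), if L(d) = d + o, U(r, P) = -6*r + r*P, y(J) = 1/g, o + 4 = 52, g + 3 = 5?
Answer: -61049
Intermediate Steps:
g = 2 (g = -3 + 5 = 2)
o = 48 (o = -4 + 52 = 48)
y(J) = ½ (y(J) = 1/2 = ½)
U(r, P) = -6*r + P*r
L(d) = 48 + d (L(d) = d + 48 = 48 + d)
-61045 - L(U(x, y(m - 1))) = -61045 - (48 + 8*(-6 + ½)) = -61045 - (48 + 8*(-11/2)) = -61045 - (48 - 44) = -61045 - 1*4 = -61045 - 4 = -61049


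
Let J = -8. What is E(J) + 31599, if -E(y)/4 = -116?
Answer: 32063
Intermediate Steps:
E(y) = 464 (E(y) = -4*(-116) = 464)
E(J) + 31599 = 464 + 31599 = 32063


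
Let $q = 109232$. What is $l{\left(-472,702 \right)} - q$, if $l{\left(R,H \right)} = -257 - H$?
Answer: $-110191$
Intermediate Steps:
$l{\left(-472,702 \right)} - q = \left(-257 - 702\right) - 109232 = -959 - 109232 = -110191$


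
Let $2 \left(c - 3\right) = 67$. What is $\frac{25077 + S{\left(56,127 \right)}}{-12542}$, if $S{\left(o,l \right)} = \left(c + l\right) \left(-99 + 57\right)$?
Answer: $- \frac{9105}{6271} \approx -1.4519$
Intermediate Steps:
$c = \frac{73}{2}$ ($c = 3 + \frac{1}{2} \cdot 67 = 3 + \frac{67}{2} = \frac{73}{2} \approx 36.5$)
$S{\left(o,l \right)} = -1533 - 42 l$ ($S{\left(o,l \right)} = \left(\frac{73}{2} + l\right) \left(-99 + 57\right) = \left(\frac{73}{2} + l\right) \left(-42\right) = -1533 - 42 l$)
$\frac{25077 + S{\left(56,127 \right)}}{-12542} = \frac{25077 - 6867}{-12542} = \left(25077 - 6867\right) \left(- \frac{1}{12542}\right) = 18210 \left(- \frac{1}{12542}\right) = - \frac{9105}{6271}$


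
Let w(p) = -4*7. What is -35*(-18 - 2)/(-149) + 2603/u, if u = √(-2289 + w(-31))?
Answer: -700/149 - 2603*I*√2317/2317 ≈ -4.698 - 54.077*I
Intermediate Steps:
w(p) = -28
u = I*√2317 (u = √(-2289 - 28) = √(-2317) = I*√2317 ≈ 48.135*I)
-35*(-18 - 2)/(-149) + 2603/u = -35*(-18 - 2)/(-149) + 2603/((I*√2317)) = -35*(-20)*(-1/149) + 2603*(-I*√2317/2317) = 700*(-1/149) - 2603*I*√2317/2317 = -700/149 - 2603*I*√2317/2317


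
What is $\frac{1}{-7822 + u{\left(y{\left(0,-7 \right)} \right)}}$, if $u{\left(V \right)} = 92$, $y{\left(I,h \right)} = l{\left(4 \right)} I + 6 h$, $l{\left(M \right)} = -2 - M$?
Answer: $- \frac{1}{7730} \approx -0.00012937$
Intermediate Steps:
$y{\left(I,h \right)} = - 6 I + 6 h$ ($y{\left(I,h \right)} = \left(-2 - 4\right) I + 6 h = - 6 I + 6 h$)
$\frac{1}{-7822 + u{\left(y{\left(0,-7 \right)} \right)}} = \frac{1}{-7822 + 92} = \frac{1}{-7730} = - \frac{1}{7730}$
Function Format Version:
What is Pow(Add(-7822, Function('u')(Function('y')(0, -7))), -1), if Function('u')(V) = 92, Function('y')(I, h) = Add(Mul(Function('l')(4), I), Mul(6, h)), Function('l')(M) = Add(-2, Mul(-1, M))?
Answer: Rational(-1, 7730) ≈ -0.00012937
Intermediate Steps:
Function('y')(I, h) = Add(Mul(-6, I), Mul(6, h)) (Function('y')(I, h) = Add(Mul(Add(-2, Mul(-1, 4)), I), Mul(6, h)) = Add(Mul(Add(-2, -4), I), Mul(6, h)) = Add(Mul(-6, I), Mul(6, h)))
Pow(Add(-7822, Function('u')(Function('y')(0, -7))), -1) = Pow(Add(-7822, 92), -1) = Pow(-7730, -1) = Rational(-1, 7730)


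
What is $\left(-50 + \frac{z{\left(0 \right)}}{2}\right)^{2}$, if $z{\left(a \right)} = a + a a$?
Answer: $2500$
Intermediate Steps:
$z{\left(a \right)} = a + a^{2}$
$\left(-50 + \frac{z{\left(0 \right)}}{2}\right)^{2} = \left(-50 + \frac{0 \left(1 + 0\right)}{2}\right)^{2} = \left(-50 + 0 \cdot 1 \cdot \frac{1}{2}\right)^{2} = \left(-50 + 0 \cdot \frac{1}{2}\right)^{2} = \left(-50 + 0\right)^{2} = \left(-50\right)^{2} = 2500$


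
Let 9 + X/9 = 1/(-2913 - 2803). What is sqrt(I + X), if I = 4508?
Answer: sqrt(36160449167)/2858 ≈ 66.536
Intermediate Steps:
X = -463005/5716 (X = -81 + 9/(-2913 - 2803) = -81 + 9/(-5716) = -81 + 9*(-1/5716) = -81 - 9/5716 = -463005/5716 ≈ -81.002)
sqrt(I + X) = sqrt(4508 - 463005/5716) = sqrt(25304723/5716) = sqrt(36160449167)/2858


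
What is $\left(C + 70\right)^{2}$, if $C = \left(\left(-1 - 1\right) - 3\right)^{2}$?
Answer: $9025$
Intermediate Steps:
$C = 25$ ($C = \left(\left(-1 - 1\right) - 3\right)^{2} = \left(-2 - 3\right)^{2} = \left(-5\right)^{2} = 25$)
$\left(C + 70\right)^{2} = \left(25 + 70\right)^{2} = 95^{2} = 9025$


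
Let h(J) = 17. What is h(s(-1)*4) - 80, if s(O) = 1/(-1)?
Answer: -63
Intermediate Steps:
s(O) = -1
h(s(-1)*4) - 80 = 17 - 80 = -63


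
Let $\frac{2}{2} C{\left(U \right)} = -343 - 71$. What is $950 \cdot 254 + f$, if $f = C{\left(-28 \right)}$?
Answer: $240886$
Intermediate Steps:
$C{\left(U \right)} = -414$ ($C{\left(U \right)} = -343 - 71 = -414$)
$f = -414$
$950 \cdot 254 + f = 950 \cdot 254 - 414 = 241300 - 414 = 240886$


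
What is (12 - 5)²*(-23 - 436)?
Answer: -22491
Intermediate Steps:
(12 - 5)²*(-23 - 436) = 7²*(-459) = 49*(-459) = -22491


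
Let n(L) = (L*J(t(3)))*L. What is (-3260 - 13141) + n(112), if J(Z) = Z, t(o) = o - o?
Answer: -16401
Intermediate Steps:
t(o) = 0
n(L) = 0 (n(L) = (L*0)*L = 0*L = 0)
(-3260 - 13141) + n(112) = (-3260 - 13141) + 0 = -16401 + 0 = -16401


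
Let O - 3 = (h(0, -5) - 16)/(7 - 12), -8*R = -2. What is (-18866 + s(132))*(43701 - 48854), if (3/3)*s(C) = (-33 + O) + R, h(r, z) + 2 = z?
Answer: 1946921919/20 ≈ 9.7346e+7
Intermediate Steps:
R = ¼ (R = -⅛*(-2) = ¼ ≈ 0.25000)
h(r, z) = -2 + z
O = 38/5 (O = 3 + ((-2 - 5) - 16)/(7 - 12) = 3 + (-7 - 16)/(-5) = 3 - 23*(-⅕) = 3 + 23/5 = 38/5 ≈ 7.6000)
s(C) = -503/20 (s(C) = (-33 + 38/5) + ¼ = -127/5 + ¼ = -503/20)
(-18866 + s(132))*(43701 - 48854) = (-18866 - 503/20)*(43701 - 48854) = -377823/20*(-5153) = 1946921919/20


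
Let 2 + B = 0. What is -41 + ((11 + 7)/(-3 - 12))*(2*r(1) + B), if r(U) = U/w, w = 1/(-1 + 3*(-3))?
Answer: -73/5 ≈ -14.600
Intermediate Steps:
B = -2 (B = -2 + 0 = -2)
w = -⅒ (w = 1/(-1 - 9) = 1/(-10) = -⅒ ≈ -0.10000)
r(U) = -10*U (r(U) = U/(-⅒) = U*(-10) = -10*U)
-41 + ((11 + 7)/(-3 - 12))*(2*r(1) + B) = -41 + ((11 + 7)/(-3 - 12))*(2*(-10*1) - 2) = -41 + (18/(-15))*(2*(-10) - 2) = -41 + (18*(-1/15))*(-20 - 2) = -41 - 6/5*(-22) = -41 + 132/5 = -73/5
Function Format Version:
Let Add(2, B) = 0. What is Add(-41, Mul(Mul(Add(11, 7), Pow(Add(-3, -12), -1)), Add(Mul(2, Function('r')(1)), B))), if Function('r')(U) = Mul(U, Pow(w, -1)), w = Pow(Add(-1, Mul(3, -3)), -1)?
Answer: Rational(-73, 5) ≈ -14.600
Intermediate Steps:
B = -2 (B = Add(-2, 0) = -2)
w = Rational(-1, 10) (w = Pow(Add(-1, -9), -1) = Pow(-10, -1) = Rational(-1, 10) ≈ -0.10000)
Function('r')(U) = Mul(-10, U) (Function('r')(U) = Mul(U, Pow(Rational(-1, 10), -1)) = Mul(U, -10) = Mul(-10, U))
Add(-41, Mul(Mul(Add(11, 7), Pow(Add(-3, -12), -1)), Add(Mul(2, Function('r')(1)), B))) = Add(-41, Mul(Mul(Add(11, 7), Pow(Add(-3, -12), -1)), Add(Mul(2, Mul(-10, 1)), -2))) = Add(-41, Mul(Mul(18, Pow(-15, -1)), Add(Mul(2, -10), -2))) = Add(-41, Mul(Mul(18, Rational(-1, 15)), Add(-20, -2))) = Add(-41, Mul(Rational(-6, 5), -22)) = Add(-41, Rational(132, 5)) = Rational(-73, 5)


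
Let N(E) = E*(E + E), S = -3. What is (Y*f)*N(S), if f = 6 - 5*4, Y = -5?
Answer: 1260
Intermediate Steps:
N(E) = 2*E² (N(E) = E*(2*E) = 2*E²)
f = -14 (f = 6 - 20 = -14)
(Y*f)*N(S) = (-5*(-14))*(2*(-3)²) = 70*(2*9) = 70*18 = 1260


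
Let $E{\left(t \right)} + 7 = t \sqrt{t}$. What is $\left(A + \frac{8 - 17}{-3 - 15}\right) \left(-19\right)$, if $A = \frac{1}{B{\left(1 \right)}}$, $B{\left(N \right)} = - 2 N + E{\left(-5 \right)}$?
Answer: $\frac{19 \left(- 5 \sqrt{5} + 7 i\right)}{2 \left(- 9 i + 5 \sqrt{5}\right)} \approx -8.6699 - 1.0312 i$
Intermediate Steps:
$E{\left(t \right)} = -7 + t^{\frac{3}{2}}$ ($E{\left(t \right)} = -7 + t \sqrt{t} = -7 + t^{\frac{3}{2}}$)
$B{\left(N \right)} = -7 - 2 N - 5 i \sqrt{5}$ ($B{\left(N \right)} = - 2 N - \left(7 - \left(-5\right)^{\frac{3}{2}}\right) = - 2 N - \left(7 + 5 i \sqrt{5}\right) = -7 - 2 N - 5 i \sqrt{5}$)
$A = \frac{1}{-9 - 5 i \sqrt{5}}$ ($A = \frac{1}{-7 - 2 - 5 i \sqrt{5}} = \frac{1}{-9 - 5 i \sqrt{5}} \approx -0.043689 + 0.054273 i$)
$\left(A + \frac{8 - 17}{-3 - 15}\right) \left(-19\right) = \left(\frac{i}{- 9 i + 5 \sqrt{5}} + \frac{8 - 17}{-3 - 15}\right) \left(-19\right) = \left(\frac{i}{- 9 i + 5 \sqrt{5}} - \frac{9}{-18}\right) \left(-19\right) = \left(\frac{i}{- 9 i + 5 \sqrt{5}} - - \frac{1}{2}\right) \left(-19\right) = \left(\frac{i}{- 9 i + 5 \sqrt{5}} + \frac{1}{2}\right) \left(-19\right) = \left(\frac{1}{2} + \frac{i}{- 9 i + 5 \sqrt{5}}\right) \left(-19\right) = - \frac{19}{2} - \frac{19 i}{- 9 i + 5 \sqrt{5}}$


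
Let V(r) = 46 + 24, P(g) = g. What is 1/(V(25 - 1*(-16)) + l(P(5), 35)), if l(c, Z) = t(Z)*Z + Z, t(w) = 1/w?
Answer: 1/106 ≈ 0.0094340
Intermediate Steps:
t(w) = 1/w
V(r) = 70
l(c, Z) = 1 + Z (l(c, Z) = Z/Z + Z = 1 + Z)
1/(V(25 - 1*(-16)) + l(P(5), 35)) = 1/(70 + (1 + 35)) = 1/(70 + 36) = 1/106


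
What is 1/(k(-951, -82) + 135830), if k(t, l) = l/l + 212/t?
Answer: 951/129175069 ≈ 7.3621e-6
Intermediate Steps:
k(t, l) = 1 + 212/t
1/(k(-951, -82) + 135830) = 1/((212 - 951)/(-951) + 135830) = 1/(-1/951*(-739) + 135830) = 1/(739/951 + 135830) = 1/(129175069/951) = 951/129175069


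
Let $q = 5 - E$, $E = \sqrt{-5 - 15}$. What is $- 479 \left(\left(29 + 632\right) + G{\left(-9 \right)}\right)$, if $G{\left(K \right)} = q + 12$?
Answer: $-324762 + 958 i \sqrt{5} \approx -3.2476 \cdot 10^{5} + 2142.2 i$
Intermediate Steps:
$E = 2 i \sqrt{5}$ ($E = \sqrt{-5 - 15} = \sqrt{-20} = 2 i \sqrt{5} \approx 4.4721 i$)
$q = 5 - 2 i \sqrt{5} \approx 5.0 - 4.4721 i$
$G{\left(K \right)} = 17 - 2 i \sqrt{5}$ ($G{\left(K \right)} = \left(5 - 2 i \sqrt{5}\right) + 12 = 17 - 2 i \sqrt{5}$)
$- 479 \left(\left(29 + 632\right) + G{\left(-9 \right)}\right) = - 479 \left(\left(29 + 632\right) + \left(17 - 2 i \sqrt{5}\right)\right) = - 479 \left(661 + \left(17 - 2 i \sqrt{5}\right)\right) = - 479 \left(678 - 2 i \sqrt{5}\right) = -324762 + 958 i \sqrt{5}$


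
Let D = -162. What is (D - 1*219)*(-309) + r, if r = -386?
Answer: 117343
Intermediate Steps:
(D - 1*219)*(-309) + r = (-162 - 1*219)*(-309) - 386 = (-162 - 219)*(-309) - 386 = -381*(-309) - 386 = 117729 - 386 = 117343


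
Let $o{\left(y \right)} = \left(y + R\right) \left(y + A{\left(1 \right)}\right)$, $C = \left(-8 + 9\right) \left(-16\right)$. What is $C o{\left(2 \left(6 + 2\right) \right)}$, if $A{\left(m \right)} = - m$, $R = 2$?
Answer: $-4320$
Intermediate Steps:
$C = -16$ ($C = 1 \left(-16\right) = -16$)
$o{\left(y \right)} = \left(-1 + y\right) \left(2 + y\right)$ ($o{\left(y \right)} = \left(y + 2\right) \left(y - 1\right) = \left(2 + y\right) \left(y - 1\right) = \left(2 + y\right) \left(-1 + y\right) = \left(-1 + y\right) \left(2 + y\right)$)
$C o{\left(2 \left(6 + 2\right) \right)} = - 16 \left(-2 + 2 \left(6 + 2\right) + \left(2 \left(6 + 2\right)\right)^{2}\right) = - 16 \left(-2 + 2 \cdot 8 + \left(2 \cdot 8\right)^{2}\right) = - 16 \left(-2 + 16 + 16^{2}\right) = - 16 \left(-2 + 16 + 256\right) = \left(-16\right) 270 = -4320$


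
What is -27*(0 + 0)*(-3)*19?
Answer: 0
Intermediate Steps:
-27*(0 + 0)*(-3)*19 = -0*(-3)*19 = -27*0*19 = 0*19 = 0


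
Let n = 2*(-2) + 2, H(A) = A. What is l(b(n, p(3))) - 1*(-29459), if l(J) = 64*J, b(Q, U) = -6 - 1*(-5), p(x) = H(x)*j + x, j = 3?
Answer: 29395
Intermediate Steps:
n = -2 (n = -4 + 2 = -2)
p(x) = 4*x (p(x) = x*3 + x = 3*x + x = 4*x)
b(Q, U) = -1 (b(Q, U) = -6 + 5 = -1)
l(b(n, p(3))) - 1*(-29459) = 64*(-1) - 1*(-29459) = -64 + 29459 = 29395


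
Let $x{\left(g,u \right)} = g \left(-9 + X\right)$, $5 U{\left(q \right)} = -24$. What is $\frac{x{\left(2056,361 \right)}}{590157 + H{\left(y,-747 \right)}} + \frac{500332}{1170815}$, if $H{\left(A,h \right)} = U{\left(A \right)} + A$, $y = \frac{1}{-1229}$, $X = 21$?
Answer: $\frac{124497076975078}{265371459023135} \approx 0.46914$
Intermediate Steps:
$U{\left(q \right)} = - \frac{24}{5}$ ($U{\left(q \right)} = \frac{1}{5} \left(-24\right) = - \frac{24}{5}$)
$x{\left(g,u \right)} = 12 g$ ($x{\left(g,u \right)} = g \left(-9 + 21\right) = g 12 = 12 g$)
$y = - \frac{1}{1229} \approx -0.00081367$
$H{\left(A,h \right)} = - \frac{24}{5} + A$
$\frac{x{\left(2056,361 \right)}}{590157 + H{\left(y,-747 \right)}} + \frac{500332}{1170815} = \frac{12 \cdot 2056}{590157 - \frac{29501}{6145}} + \frac{500332}{1170815} = \frac{24672}{590157 - \frac{29501}{6145}} + 500332 \cdot \frac{1}{1170815} = \frac{24672}{\frac{3626485264}{6145}} + \frac{500332}{1170815} = 24672 \cdot \frac{6145}{3626485264} + \frac{500332}{1170815} = \frac{9475590}{226655329} + \frac{500332}{1170815} = \frac{124497076975078}{265371459023135}$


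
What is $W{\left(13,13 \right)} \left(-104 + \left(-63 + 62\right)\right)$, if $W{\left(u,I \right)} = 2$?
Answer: $-210$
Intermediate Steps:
$W{\left(13,13 \right)} \left(-104 + \left(-63 + 62\right)\right) = 2 \left(-104 + \left(-63 + 62\right)\right) = 2 \left(-104 - 1\right) = 2 \left(-105\right) = -210$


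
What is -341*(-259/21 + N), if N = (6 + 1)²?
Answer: -37510/3 ≈ -12503.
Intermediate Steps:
N = 49 (N = 7² = 49)
-341*(-259/21 + N) = -341*(-259/21 + 49) = -341*(-259*1/21 + 49) = -341*(-37/3 + 49) = -341*110/3 = -37510/3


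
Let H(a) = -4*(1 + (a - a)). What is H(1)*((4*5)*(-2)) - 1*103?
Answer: 57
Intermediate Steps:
H(a) = -4 (H(a) = -4*(1 + 0) = -4*1 = -4)
H(1)*((4*5)*(-2)) - 1*103 = -4*4*5*(-2) - 1*103 = -80*(-2) - 103 = -4*(-40) - 103 = 160 - 103 = 57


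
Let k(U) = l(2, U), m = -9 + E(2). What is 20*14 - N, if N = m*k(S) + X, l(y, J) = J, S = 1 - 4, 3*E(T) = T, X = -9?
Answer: 264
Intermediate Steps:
E(T) = T/3
S = -3
m = -25/3 (m = -9 + (1/3)*2 = -9 + 2/3 = -25/3 ≈ -8.3333)
k(U) = U
N = 16 (N = -25/3*(-3) - 9 = 25 - 9 = 16)
20*14 - N = 20*14 - 1*16 = 280 - 16 = 264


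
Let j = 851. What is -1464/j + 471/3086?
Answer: -4117083/2626186 ≈ -1.5677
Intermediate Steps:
-1464/j + 471/3086 = -1464/851 + 471/3086 = -4117083/2626186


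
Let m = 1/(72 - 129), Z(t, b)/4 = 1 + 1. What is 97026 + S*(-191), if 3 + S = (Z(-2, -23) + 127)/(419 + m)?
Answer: 2329389573/23882 ≈ 97538.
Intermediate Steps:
Z(t, b) = 8 (Z(t, b) = 4*(1 + 1) = 4*2 = 8)
m = -1/57 (m = 1/(-57) = -1/57 ≈ -0.017544)
S = -63951/23882 (S = -3 + (8 + 127)/(419 - 1/57) = -3 + 135/(23882/57) = -3 + 135*(57/23882) = -3 + 7695/23882 = -63951/23882 ≈ -2.6778)
97026 + S*(-191) = 97026 - 63951/23882*(-191) = 97026 + 12214641/23882 = 2329389573/23882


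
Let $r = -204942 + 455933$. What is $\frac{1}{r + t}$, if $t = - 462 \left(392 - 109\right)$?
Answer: $\frac{1}{120245} \approx 8.3164 \cdot 10^{-6}$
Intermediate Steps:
$r = 250991$
$t = -130746$ ($t = \left(-462\right) 283 = -130746$)
$\frac{1}{r + t} = \frac{1}{250991 - 130746} = \frac{1}{120245}$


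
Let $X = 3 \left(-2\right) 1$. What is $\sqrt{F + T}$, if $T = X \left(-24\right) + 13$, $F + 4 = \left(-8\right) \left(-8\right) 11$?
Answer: $\sqrt{857} \approx 29.275$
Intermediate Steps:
$X = -6$ ($X = \left(-6\right) 1 = -6$)
$F = 700$ ($F = -4 + \left(-8\right) \left(-8\right) 11 = -4 + 64 \cdot 11 = -4 + 704 = 700$)
$T = 157$ ($T = \left(-6\right) \left(-24\right) + 13 = 144 + 13 = 157$)
$\sqrt{F + T} = \sqrt{700 + 157} = \sqrt{857}$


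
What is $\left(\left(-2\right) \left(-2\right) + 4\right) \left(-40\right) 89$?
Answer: $-28480$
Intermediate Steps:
$\left(\left(-2\right) \left(-2\right) + 4\right) \left(-40\right) 89 = \left(4 + 4\right) \left(-40\right) 89 = 8 \left(-40\right) 89 = \left(-320\right) 89 = -28480$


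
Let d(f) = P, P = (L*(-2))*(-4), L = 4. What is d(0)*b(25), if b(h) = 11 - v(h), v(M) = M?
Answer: -448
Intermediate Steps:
P = 32 (P = (4*(-2))*(-4) = -8*(-4) = 32)
d(f) = 32
b(h) = 11 - h
d(0)*b(25) = 32*(11 - 1*25) = 32*(11 - 25) = 32*(-14) = -448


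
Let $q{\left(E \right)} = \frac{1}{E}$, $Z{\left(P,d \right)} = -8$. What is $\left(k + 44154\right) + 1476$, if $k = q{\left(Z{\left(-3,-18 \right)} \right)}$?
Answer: $\frac{365039}{8} \approx 45630.0$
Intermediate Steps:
$k = - \frac{1}{8}$ ($k = \frac{1}{-8} = - \frac{1}{8} \approx -0.125$)
$\left(k + 44154\right) + 1476 = \left(- \frac{1}{8} + 44154\right) + 1476 = \frac{353231}{8} + 1476 = \frac{365039}{8}$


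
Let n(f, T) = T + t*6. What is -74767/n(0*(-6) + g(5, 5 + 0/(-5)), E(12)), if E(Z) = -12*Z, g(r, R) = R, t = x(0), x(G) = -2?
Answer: 74767/156 ≈ 479.28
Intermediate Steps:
t = -2
n(f, T) = -12 + T (n(f, T) = T - 2*6 = T - 12 = -12 + T)
-74767/n(0*(-6) + g(5, 5 + 0/(-5)), E(12)) = -74767/(-12 - 12*12) = -74767/(-12 - 144) = -74767/(-156) = -74767*(-1/156) = 74767/156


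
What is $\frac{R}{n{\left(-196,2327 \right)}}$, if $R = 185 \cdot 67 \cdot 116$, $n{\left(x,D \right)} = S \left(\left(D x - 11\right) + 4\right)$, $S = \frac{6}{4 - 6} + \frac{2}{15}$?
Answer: $\frac{194300}{176687} \approx 1.0997$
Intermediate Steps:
$S = - \frac{43}{15}$ ($S = \frac{6}{-2} + 2 \cdot \frac{1}{15} = 6 \left(- \frac{1}{2}\right) + \frac{2}{15} = -3 + \frac{2}{15} = - \frac{43}{15} \approx -2.8667$)
$n{\left(x,D \right)} = \frac{301}{15} - \frac{43 D x}{15}$ ($n{\left(x,D \right)} = - \frac{43 \left(\left(D x - 11\right) + 4\right)}{15} = - \frac{43 \left(\left(-11 + D x\right) + 4\right)}{15} = - \frac{43 \left(-7 + D x\right)}{15} = \frac{301}{15} - \frac{43 D x}{15}$)
$R = 1437820$ ($R = 12395 \cdot 116 = 1437820$)
$\frac{R}{n{\left(-196,2327 \right)}} = \frac{1437820}{\frac{301}{15} - \frac{100061}{15} \left(-196\right)} = \frac{1437820}{\frac{301}{15} + \frac{19611956}{15}} = \frac{1437820}{\frac{6537419}{5}} = 1437820 \cdot \frac{5}{6537419} = \frac{194300}{176687}$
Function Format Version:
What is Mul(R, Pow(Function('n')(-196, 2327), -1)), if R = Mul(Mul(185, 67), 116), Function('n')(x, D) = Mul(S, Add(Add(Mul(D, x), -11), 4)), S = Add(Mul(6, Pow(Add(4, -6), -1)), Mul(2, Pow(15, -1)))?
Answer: Rational(194300, 176687) ≈ 1.0997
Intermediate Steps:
S = Rational(-43, 15) (S = Add(Mul(6, Pow(-2, -1)), Mul(2, Rational(1, 15))) = Add(Mul(6, Rational(-1, 2)), Rational(2, 15)) = Add(-3, Rational(2, 15)) = Rational(-43, 15) ≈ -2.8667)
Function('n')(x, D) = Add(Rational(301, 15), Mul(Rational(-43, 15), D, x)) (Function('n')(x, D) = Mul(Rational(-43, 15), Add(Add(Mul(D, x), -11), 4)) = Mul(Rational(-43, 15), Add(Add(-11, Mul(D, x)), 4)) = Mul(Rational(-43, 15), Add(-7, Mul(D, x))) = Add(Rational(301, 15), Mul(Rational(-43, 15), D, x)))
R = 1437820 (R = Mul(12395, 116) = 1437820)
Mul(R, Pow(Function('n')(-196, 2327), -1)) = Mul(1437820, Pow(Add(Rational(301, 15), Mul(Rational(-43, 15), 2327, -196)), -1)) = Mul(1437820, Pow(Add(Rational(301, 15), Rational(19611956, 15)), -1)) = Mul(1437820, Pow(Rational(6537419, 5), -1)) = Mul(1437820, Rational(5, 6537419)) = Rational(194300, 176687)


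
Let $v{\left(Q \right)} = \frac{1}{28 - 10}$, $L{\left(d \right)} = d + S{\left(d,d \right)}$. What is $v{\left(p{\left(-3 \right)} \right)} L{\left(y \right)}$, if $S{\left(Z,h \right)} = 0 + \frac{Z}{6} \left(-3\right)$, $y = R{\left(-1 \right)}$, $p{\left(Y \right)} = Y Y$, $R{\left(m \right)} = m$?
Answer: $- \frac{1}{36} \approx -0.027778$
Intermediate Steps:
$p{\left(Y \right)} = Y^{2}$
$y = -1$
$S{\left(Z,h \right)} = - \frac{Z}{2}$ ($S{\left(Z,h \right)} = 0 + Z \frac{1}{6} \left(-3\right) = 0 + \frac{Z}{6} \left(-3\right) = 0 - \frac{Z}{2} = - \frac{Z}{2}$)
$L{\left(d \right)} = \frac{d}{2}$ ($L{\left(d \right)} = d - \frac{d}{2} = \frac{d}{2}$)
$v{\left(Q \right)} = \frac{1}{18}$
$v{\left(p{\left(-3 \right)} \right)} L{\left(y \right)} = \frac{\frac{1}{2} \left(-1\right)}{18} = \frac{1}{18} \left(- \frac{1}{2}\right) = - \frac{1}{36}$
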